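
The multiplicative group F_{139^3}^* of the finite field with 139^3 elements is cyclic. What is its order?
|F_{139^3}^*| = 2685618

F_{139^3} has 139^3 = 2685619 elements; its multiplicative group consists of all nonzero elements, so |F_{139^3}^*| = 2685619 - 1 = 2685618. (It is cyclic since any finite subgroup of the multiplicative group of a field is cyclic.)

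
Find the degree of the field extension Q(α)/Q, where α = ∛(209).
[Q(α):Q] = 3

The minimal polynomial of α is x^3 - 209, irreducible over Q since 209 is not a perfect cube (so x^3 - 209 has no rational root). Hence [Q(α):Q] = deg(m_α) = 3.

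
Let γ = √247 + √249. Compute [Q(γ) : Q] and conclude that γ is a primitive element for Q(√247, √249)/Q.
[Q(γ) : Q] = 4 (equivalently, Q(γ) = Q(√247, √249))

Obviously Q(γ) ⊆ Q(√247, √249), and [Q(√247, √249):Q] = 4 (since 247, 249 are distinct squarefree integers > 1 with 61503 not a perfect square). To show equality we compute the minimal polynomial of γ. From γ = √247 + √249: γ^2 = 247 + 2√(61503) + 249 = 496 + 2√(61503), so γ^2 - 496 = 2√(61503); squaring, (γ^2 - 496)^2 = 4·61503, i.e. γ^4 - 992γ^2 + 246016 - 246012 = 0, i.e. γ^4 - 992γ^2 + 4 = 0. So γ is a root of x^4 - 992x^2 + 4. This polynomial is irreducible over Q: it has no rational root (each ±√247 ± √249 is irrational), and any factorization into two quadratics over Q would force √(61503) ∈ Q (pairing opposite roots) or √247, √249 ∈ Q (other pairings), all impossible. Hence [Q(γ):Q] = 4 = [Q(√247, √249):Q], so Q(γ) = Q(√247, √249).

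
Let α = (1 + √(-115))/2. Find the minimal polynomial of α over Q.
m_α(x) = x^2 - x + 29

From 2α - 1 = √(-115), squaring gives (2α - 1)^2 = -115, i.e. 4α^2 - 4α + 1 = -115, so α^2 - α + (1 + 115)/4 = 0. Since -115 ≡ 1 (mod 4), (1 + 115)/4 = 29 ∈ Z. The polynomial x^2 - x + 29 has discriminant 1 - 4·(29) = -115, which is not a perfect square in Q (d = -115 is squarefree and ≠ 1), so x^2 - x + 29 is irreducible over Q. It is the minimal polynomial of α.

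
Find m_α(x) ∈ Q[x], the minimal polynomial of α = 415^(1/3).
m_α(x) = x^3 - 415

α satisfies α^3 = 415, so x^3 - 415 annihilates α. By the rational root test, a rational root p/q (in lowest terms) of x^3 - 415 would satisfy p^3 = 415 q^3, forcing q = 1 and p^3 = 415; but 415 is not a perfect cube, contradiction. A monic cubic over Q with no rational root is irreducible (any nontrivial factorization would include a linear factor). Hence x^3 - 415 is the minimal polynomial of α, and in particular [Q(α):Q] = 3.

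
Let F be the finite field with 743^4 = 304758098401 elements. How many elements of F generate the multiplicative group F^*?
There are φ(304758098400) = 64696320000 primitive elements

F_q^* is cyclic of order q - 1 = 304758098400. A cyclic group of order m has exactly φ(m) generators. Here m = 304758098400 = 2^5 · 3 · 5^2 · 7 · 31 · 53 · 61 · 181, so the number of primitive elements is φ(304758098400) = 64696320000.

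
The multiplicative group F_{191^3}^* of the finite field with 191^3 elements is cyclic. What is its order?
|F_{191^3}^*| = 6967870

F_{191^3} has 191^3 = 6967871 elements; its multiplicative group consists of all nonzero elements, so |F_{191^3}^*| = 6967871 - 1 = 6967870. (It is cyclic since any finite subgroup of the multiplicative group of a field is cyclic.)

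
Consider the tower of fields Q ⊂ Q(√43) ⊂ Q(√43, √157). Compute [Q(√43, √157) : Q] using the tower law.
[Q(√43, √157) : Q] = 4

[Q(√43):Q] = 2 (min poly x^2 - 43, irreducible since 43 is squarefree > 1). For the top step, suppose √157 ∈ Q(√43), say √157 = c + d√43 with c, d ∈ Q. Squaring: 157 = c^2 + 43d^2 + 2cd√43. Since √43 ∉ Q this forces 2cd = 0. If d = 0 then √157 = c ∈ Q, contradicting 157 squarefree > 1. If c = 0 then 157 = 43d^2, so 43·157 = (43d)^2 is a perfect square in Q — but 43·157 = 6751 is not a perfect square (since 43 and 157 are distinct squarefree integers). Contradiction. Hence √157 ∉ Q(√43), so x^2 - 157 stays irreducible over Q(√43) and [Q(√43, √157) : Q(√43)] = 2. By the tower law, [Q(√43, √157) : Q] = 2 · 2 = 4.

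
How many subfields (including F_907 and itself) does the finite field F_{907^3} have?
F_{907^3} has 2 subfields

The subfields of F_{p^n} are exactly the fields F_{p^d} for d | n (each is the fixed field of the unique index-d subgroup of Gal(F_{p^n}/F_p) ≅ Z/nZ). The divisors of n = 3 are {1, 3}, giving 2 subfields: F_{907^1}, F_{907^3}.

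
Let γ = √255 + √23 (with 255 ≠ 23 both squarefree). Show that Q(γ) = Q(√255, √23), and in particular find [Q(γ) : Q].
[Q(γ) : Q] = 4 (equivalently, Q(γ) = Q(√255, √23))

Obviously Q(γ) ⊆ Q(√255, √23), and [Q(√255, √23):Q] = 4 (since 255, 23 are distinct squarefree integers > 1 with 5865 not a perfect square). To show equality we compute the minimal polynomial of γ. From γ = √255 + √23: γ^2 = 255 + 2√(5865) + 23 = 278 + 2√(5865), so γ^2 - 278 = 2√(5865); squaring, (γ^2 - 278)^2 = 4·5865, i.e. γ^4 - 556γ^2 + 77284 - 23460 = 0, i.e. γ^4 - 556γ^2 + 53824 = 0. So γ is a root of x^4 - 556x^2 + 53824. This polynomial is irreducible over Q: it has no rational root (each ±√255 ± √23 is irrational), and any factorization into two quadratics over Q would force √(5865) ∈ Q (pairing opposite roots) or √255, √23 ∈ Q (other pairings), all impossible. Hence [Q(γ):Q] = 4 = [Q(√255, √23):Q], so Q(γ) = Q(√255, √23).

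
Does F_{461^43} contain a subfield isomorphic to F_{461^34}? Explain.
No: F_{461^34} is not a subfield of F_{461^43}

F_{p^m} embeds in F_{p^n} iff m | n. Here 34 ∤ 43 (since 43 = 1·34 + 9 with remainder 9 ≠ 0), so F_{461^34} is not a subfield of F_{461^43}. Equivalently: if it were, the tower law would give 34 = [F_{461^34}:F_461] dividing [F_{461^43}:F_461] = 43, contradiction.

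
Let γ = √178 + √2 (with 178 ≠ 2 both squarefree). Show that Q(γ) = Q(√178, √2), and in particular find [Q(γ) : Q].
[Q(γ) : Q] = 4 (equivalently, Q(γ) = Q(√178, √2))

Obviously Q(γ) ⊆ Q(√178, √2), and [Q(√178, √2):Q] = 4 (since 178, 2 are distinct squarefree integers > 1 with 356 not a perfect square). To show equality we compute the minimal polynomial of γ. From γ = √178 + √2: γ^2 = 178 + 2√(356) + 2 = 180 + 2√(356), so γ^2 - 180 = 2√(356); squaring, (γ^2 - 180)^2 = 4·356, i.e. γ^4 - 360γ^2 + 32400 - 1424 = 0, i.e. γ^4 - 360γ^2 + 30976 = 0. So γ is a root of x^4 - 360x^2 + 30976. This polynomial is irreducible over Q: it has no rational root (each ±√178 ± √2 is irrational), and any factorization into two quadratics over Q would force √(356) ∈ Q (pairing opposite roots) or √178, √2 ∈ Q (other pairings), all impossible. Hence [Q(γ):Q] = 4 = [Q(√178, √2):Q], so Q(γ) = Q(√178, √2).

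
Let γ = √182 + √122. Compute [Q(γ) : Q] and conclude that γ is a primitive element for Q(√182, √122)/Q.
[Q(γ) : Q] = 4 (equivalently, Q(γ) = Q(√182, √122))

Obviously Q(γ) ⊆ Q(√182, √122), and [Q(√182, √122):Q] = 4 (since 182, 122 are distinct squarefree integers > 1 with 22204 not a perfect square). To show equality we compute the minimal polynomial of γ. From γ = √182 + √122: γ^2 = 182 + 2√(22204) + 122 = 304 + 2√(22204), so γ^2 - 304 = 2√(22204); squaring, (γ^2 - 304)^2 = 4·22204, i.e. γ^4 - 608γ^2 + 92416 - 88816 = 0, i.e. γ^4 - 608γ^2 + 3600 = 0. So γ is a root of x^4 - 608x^2 + 3600. This polynomial is irreducible over Q: it has no rational root (each ±√182 ± √122 is irrational), and any factorization into two quadratics over Q would force √(22204) ∈ Q (pairing opposite roots) or √182, √122 ∈ Q (other pairings), all impossible. Hence [Q(γ):Q] = 4 = [Q(√182, √122):Q], so Q(γ) = Q(√182, √122).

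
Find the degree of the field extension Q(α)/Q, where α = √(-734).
[Q(α):Q] = 2

[Q(α):Q] equals the degree of the minimal polynomial of α. Here α^2 = -734 and x^2 + 734 is irreducible (d = -734 is squarefree, ≠ 1, hence not a square), so deg(m_α) = 2. Thus [Q(α):Q] = 2.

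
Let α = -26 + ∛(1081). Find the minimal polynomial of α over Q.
m_α(x) = x^3 + 78x^2 + 2028x + 16495

Set β = α + 26 = ∛(1081), so β^3 = 1081. Then (α + 26)^3 - 1081 = 0, i.e. α is a root of g(x) = (x + 26)^3 - 1081 = x^3 + 78x^2 + 2028x + 16495. Since g(x) = h(x + 26) where h(x) = x^3 - 1081, and h is irreducible over Q (because 1081 is not a perfect cube, so h has no rational root, and a monic cubic with no rational root is irreducible), g is also irreducible (irreducibility is preserved under the substitution x → x + 26). Hence m_α(x) = x^3 + 78x^2 + 2028x + 16495.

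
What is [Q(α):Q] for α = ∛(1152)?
[Q(α):Q] = 3

The minimal polynomial of α is x^3 - 1152, irreducible over Q since 1152 is not a perfect cube (so x^3 - 1152 has no rational root). Hence [Q(α):Q] = deg(m_α) = 3.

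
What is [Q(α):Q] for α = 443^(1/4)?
[Q(α):Q] = 4

α is a root of x^4 - 443. By Eisenstein's criterion at the prime p = 443 (which divides the constant term 443 but p^2 = 196249 does not, since 443 is squarefree), x^4 - 443 is irreducible over Q. Hence [Q(α):Q] = 4.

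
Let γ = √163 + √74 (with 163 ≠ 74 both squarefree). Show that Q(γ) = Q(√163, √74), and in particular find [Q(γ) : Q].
[Q(γ) : Q] = 4 (equivalently, Q(γ) = Q(√163, √74))

Obviously Q(γ) ⊆ Q(√163, √74), and [Q(√163, √74):Q] = 4 (since 163, 74 are distinct squarefree integers > 1 with 12062 not a perfect square). To show equality we compute the minimal polynomial of γ. From γ = √163 + √74: γ^2 = 163 + 2√(12062) + 74 = 237 + 2√(12062), so γ^2 - 237 = 2√(12062); squaring, (γ^2 - 237)^2 = 4·12062, i.e. γ^4 - 474γ^2 + 56169 - 48248 = 0, i.e. γ^4 - 474γ^2 + 7921 = 0. So γ is a root of x^4 - 474x^2 + 7921. This polynomial is irreducible over Q: it has no rational root (each ±√163 ± √74 is irrational), and any factorization into two quadratics over Q would force √(12062) ∈ Q (pairing opposite roots) or √163, √74 ∈ Q (other pairings), all impossible. Hence [Q(γ):Q] = 4 = [Q(√163, √74):Q], so Q(γ) = Q(√163, √74).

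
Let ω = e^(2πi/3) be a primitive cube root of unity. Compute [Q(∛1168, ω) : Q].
[Q(∛1168, ω) : Q] = 6

[Q(∛1168):Q] = 3 (min poly x^3 - 1168, irreducible since 1168 is not a perfect cube). [Q(ω):Q] = 2 (min poly x^2 + x + 1). Since Q(∛1168) ⊂ R and ω ∉ R, we have ω ∉ Q(∛1168), so x^2 + x + 1 remains irreducible over Q(∛1168) and [Q(∛1168, ω) : Q(∛1168)] = 2. By the tower law, [Q(∛1168, ω) : Q] = 3 · 2 = 6. (In fact Q(∛1168, ω) is the splitting field of x^3 - 1168 over Q.)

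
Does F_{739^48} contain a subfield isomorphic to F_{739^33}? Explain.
No: F_{739^33} is not a subfield of F_{739^48}

F_{p^m} embeds in F_{p^n} iff m | n. Here 33 ∤ 48 (since 48 = 1·33 + 15 with remainder 15 ≠ 0), so F_{739^33} is not a subfield of F_{739^48}. Equivalently: if it were, the tower law would give 33 = [F_{739^33}:F_739] dividing [F_{739^48}:F_739] = 48, contradiction.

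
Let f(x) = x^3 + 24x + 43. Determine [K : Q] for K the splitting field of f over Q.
[K : Q] = 6

By the rational root test, any rational root of the monic integer polynomial f(x) = x^3 + 24x + 43 must be an integer dividing the constant term 43, i.e. one of ±{1, 43}. Evaluating: f(1) = 68, f(-1) = 18, f(43) = 80582, f(-43) = -80496; none is 0, so f has no rational root and is therefore irreducible over Q (a cubic with no linear factor over a field is irreducible). For an irreducible cubic, the Galois group is A_3 or S_3 according as the discriminant disc(f) = -4a^3 - 27b^2 = -4·(24)^3 - 27·(43)^2 = -105219 is or is not a square in Q. Here disc(f) = -105219 is not a perfect square in Q, so the Galois group of f over Q is not contained in A_3 and must be all of S_3. The splitting field has degree |S_3| = 6 over Q, so [K : Q] = 6.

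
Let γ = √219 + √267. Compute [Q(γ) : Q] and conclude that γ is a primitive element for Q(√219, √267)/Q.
[Q(γ) : Q] = 4 (equivalently, Q(γ) = Q(√219, √267))

Obviously Q(γ) ⊆ Q(√219, √267), and [Q(√219, √267):Q] = 4 (since 219, 267 are distinct squarefree integers > 1 with 58473 not a perfect square). To show equality we compute the minimal polynomial of γ. From γ = √219 + √267: γ^2 = 219 + 2√(58473) + 267 = 486 + 2√(58473), so γ^2 - 486 = 2√(58473); squaring, (γ^2 - 486)^2 = 4·58473, i.e. γ^4 - 972γ^2 + 236196 - 233892 = 0, i.e. γ^4 - 972γ^2 + 2304 = 0. So γ is a root of x^4 - 972x^2 + 2304. This polynomial is irreducible over Q: it has no rational root (each ±√219 ± √267 is irrational), and any factorization into two quadratics over Q would force √(58473) ∈ Q (pairing opposite roots) or √219, √267 ∈ Q (other pairings), all impossible. Hence [Q(γ):Q] = 4 = [Q(√219, √267):Q], so Q(γ) = Q(√219, √267).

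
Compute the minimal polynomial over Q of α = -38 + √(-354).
m_α(x) = x^2 + 76x + 1798

From α + 38 = √(-354), squaring gives (α + 38)^2 = -354, i.e. α^2 + 76α + 1444 = -354, so α^2 + 76α + 1798 = 0. The discriminant of x^2 + 76x + 1798 is (76)^2 - 4·(1798) = 5776 - 7192 = -1416, and 4·(-354) is not a perfect square in Q since -354 is squarefree and ≠ 1. Hence x^2 + 76x + 1798 is irreducible over Q and is the minimal polynomial of α.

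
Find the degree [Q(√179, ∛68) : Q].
[Q(√179, ∛68) : Q] = 6

Let L = Q(√179, ∛68). Since Q(√179) ⊂ L and [Q(√179):Q] = 2, the tower law gives 2 | [L:Q]. Likewise Q(∛68) ⊂ L with [Q(∛68):Q] = 3 (because 68 is not a perfect cube), so 3 | [L:Q]. As gcd(2,3) = 1, [L:Q] is divisible by 6. Conversely L is generated over Q by √179 and ∛68, so [L:Q] ≤ 2·3 = 6. Therefore [Q(√179, ∛68) : Q] = 6.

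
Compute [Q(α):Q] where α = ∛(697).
[Q(α):Q] = 3

The minimal polynomial of α is x^3 - 697, irreducible over Q since 697 is not a perfect cube (so x^3 - 697 has no rational root). Hence [Q(α):Q] = deg(m_α) = 3.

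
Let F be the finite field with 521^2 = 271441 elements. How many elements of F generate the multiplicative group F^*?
There are φ(271440) = 64512 primitive elements

F_q^* is cyclic of order q - 1 = 271440. A cyclic group of order m has exactly φ(m) generators. Here m = 271440 = 2^4 · 3^2 · 5 · 13 · 29, so the number of primitive elements is φ(271440) = 64512.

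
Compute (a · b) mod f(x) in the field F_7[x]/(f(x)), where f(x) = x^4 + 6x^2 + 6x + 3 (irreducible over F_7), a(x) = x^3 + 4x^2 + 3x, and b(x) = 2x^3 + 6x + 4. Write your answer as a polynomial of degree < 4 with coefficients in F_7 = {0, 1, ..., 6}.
a · b ≡ 3x^3 + x^2 + 2x (mod f(x))

Multiply in F_7[x]: a(x)·b(x) = (x^3 + 4x^2 + 3x)·(2x^3 + 6x + 4) = 2x^6 + x^5 + 5x^4 + 6x^2 + 5x. This has degree ≥ 4, so divide by f(x) over F_7: 2x^6 + x^5 + 5x^4 + 6x^2 + 5x = (2x^2 + x)·(x^4 + 6x^2 + 6x + 3) + (3x^3 + x^2 + 2x). Hence a·b ≡ 3x^3 + x^2 + 2x (mod f). (F_7[x]/(f) is a field with 7^4 = 2401 elements since f is irreducible of degree 4.)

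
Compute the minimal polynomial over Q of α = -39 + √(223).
m_α(x) = x^2 + 78x + 1298

From α + 39 = √(223), squaring gives (α + 39)^2 = 223, i.e. α^2 + 78α + 1521 = 223, so α^2 + 78α + 1298 = 0. The discriminant of x^2 + 78x + 1298 is (78)^2 - 4·(1298) = 6084 - 5192 = 892, and 4·(223) is not a perfect square in Q since 223 is squarefree and ≠ 1. Hence x^2 + 78x + 1298 is irreducible over Q and is the minimal polynomial of α.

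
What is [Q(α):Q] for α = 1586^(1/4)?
[Q(α):Q] = 4

α is a root of x^4 - 1586. By Eisenstein's criterion at the prime p = 2 (which divides the constant term 1586 but p^2 = 4 does not, since 1586 is squarefree), x^4 - 1586 is irreducible over Q. Hence [Q(α):Q] = 4.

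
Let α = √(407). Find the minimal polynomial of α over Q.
m_α(x) = x^2 - 407

α satisfies α^2 - 407 = 0, so x^2 - 407 annihilates α. Since d = 407 is squarefree and ≠ 1, it is not a perfect square in Q, so x^2 - 407 has no rational root and is therefore irreducible over Q (a degree-2 polynomial over a field is irreducible iff it has no root). Hence m_α(x) = x^2 - 407.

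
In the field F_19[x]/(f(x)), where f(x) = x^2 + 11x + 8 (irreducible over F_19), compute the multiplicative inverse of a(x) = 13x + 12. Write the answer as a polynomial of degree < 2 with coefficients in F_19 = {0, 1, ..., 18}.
a(x)^(-1) ≡ 15x + 5 (mod f(x))

Since f is irreducible over F_19, F_19[x]/(f) is a field and a(x) ≠ 0 has an inverse. Apply the extended Euclidean algorithm to f(x) and a(x) in F_19[x]: f(x) = (3x + 1)·a(x) + (15). The last nonzero remainder is the constant 15 = gcd(f, a) in F_19. Back-substituting through the division chain expresses 15 = s(x)·a(x) + t(x)·f(x) with s(x) ≡ 16x + 18 (mod f), so (16x + 18)·a(x) ≡ 15 (mod f). Multiplying by 15^(-1) ≡ 14 in F_19 gives a(x)^(-1) ≡ 14·(16x + 18) ≡ 15x + 5 (mod f). Check: (13x + 12)·(15x + 5) = 5x^2 + 17x + 3 ≡ 1 (mod x^2 + 11x + 8).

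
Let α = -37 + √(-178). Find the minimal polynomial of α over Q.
m_α(x) = x^2 + 74x + 1547

From α + 37 = √(-178), squaring gives (α + 37)^2 = -178, i.e. α^2 + 74α + 1369 = -178, so α^2 + 74α + 1547 = 0. The discriminant of x^2 + 74x + 1547 is (74)^2 - 4·(1547) = 5476 - 6188 = -712, and 4·(-178) is not a perfect square in Q since -178 is squarefree and ≠ 1. Hence x^2 + 74x + 1547 is irreducible over Q and is the minimal polynomial of α.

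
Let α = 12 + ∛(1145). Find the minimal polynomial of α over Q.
m_α(x) = x^3 - 36x^2 + 432x - 2873

Set β = α - 12 = ∛(1145), so β^3 = 1145. Then (α - 12)^3 - 1145 = 0, i.e. α is a root of g(x) = (x - 12)^3 - 1145 = x^3 - 36x^2 + 432x - 2873. Since g(x) = h(x - 12) where h(x) = x^3 - 1145, and h is irreducible over Q (because 1145 is not a perfect cube, so h has no rational root, and a monic cubic with no rational root is irreducible), g is also irreducible (irreducibility is preserved under the substitution x → x - 12). Hence m_α(x) = x^3 - 36x^2 + 432x - 2873.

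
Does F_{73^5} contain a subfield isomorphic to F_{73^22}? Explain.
No: F_{73^22} is not a subfield of F_{73^5}

F_{p^m} embeds in F_{p^n} iff m | n. Here 22 ∤ 5 (since 5 = 0·22 + 5 with remainder 5 ≠ 0), so F_{73^22} is not a subfield of F_{73^5}. Equivalently: if it were, the tower law would give 22 = [F_{73^22}:F_73] dividing [F_{73^5}:F_73] = 5, contradiction.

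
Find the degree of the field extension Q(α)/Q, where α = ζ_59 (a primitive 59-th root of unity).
[Q(α):Q] = 58

The minimal polynomial of ζ_59 over Q is the 59-th cyclotomic polynomial Φ_59(x), which is irreducible over Q and has degree φ(59) = 58. Hence [Q(α):Q] = φ(59) = 58.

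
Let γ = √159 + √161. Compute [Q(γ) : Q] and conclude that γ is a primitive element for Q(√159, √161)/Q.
[Q(γ) : Q] = 4 (equivalently, Q(γ) = Q(√159, √161))

Obviously Q(γ) ⊆ Q(√159, √161), and [Q(√159, √161):Q] = 4 (since 159, 161 are distinct squarefree integers > 1 with 25599 not a perfect square). To show equality we compute the minimal polynomial of γ. From γ = √159 + √161: γ^2 = 159 + 2√(25599) + 161 = 320 + 2√(25599), so γ^2 - 320 = 2√(25599); squaring, (γ^2 - 320)^2 = 4·25599, i.e. γ^4 - 640γ^2 + 102400 - 102396 = 0, i.e. γ^4 - 640γ^2 + 4 = 0. So γ is a root of x^4 - 640x^2 + 4. This polynomial is irreducible over Q: it has no rational root (each ±√159 ± √161 is irrational), and any factorization into two quadratics over Q would force √(25599) ∈ Q (pairing opposite roots) or √159, √161 ∈ Q (other pairings), all impossible. Hence [Q(γ):Q] = 4 = [Q(√159, √161):Q], so Q(γ) = Q(√159, √161).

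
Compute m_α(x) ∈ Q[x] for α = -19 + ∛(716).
m_α(x) = x^3 + 57x^2 + 1083x + 6143

Set β = α + 19 = ∛(716), so β^3 = 716. Then (α + 19)^3 - 716 = 0, i.e. α is a root of g(x) = (x + 19)^3 - 716 = x^3 + 57x^2 + 1083x + 6143. Since g(x) = h(x + 19) where h(x) = x^3 - 716, and h is irreducible over Q (because 716 is not a perfect cube, so h has no rational root, and a monic cubic with no rational root is irreducible), g is also irreducible (irreducibility is preserved under the substitution x → x + 19). Hence m_α(x) = x^3 + 57x^2 + 1083x + 6143.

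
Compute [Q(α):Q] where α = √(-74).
[Q(α):Q] = 2

[Q(α):Q] equals the degree of the minimal polynomial of α. Here α^2 = -74 and x^2 + 74 is irreducible (d = -74 is squarefree, ≠ 1, hence not a square), so deg(m_α) = 2. Thus [Q(α):Q] = 2.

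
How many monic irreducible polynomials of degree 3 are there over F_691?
There are 109979560 monic irreducible polynomials of degree 3 over F_691

Each element of F_{691^3} that lies in no proper subfield is a root of exactly one monic irreducible of degree 3 over F_691, and each such polynomial has 3 distinct roots in F_{691^3}. By Möbius inversion the count is N_691(3) = (1/3) Σ_{d|3} μ(3/d) · 691^d = (1/3)(μ(3)·691^1 + μ(1)·691^3) = 329938680/3 = 109979560.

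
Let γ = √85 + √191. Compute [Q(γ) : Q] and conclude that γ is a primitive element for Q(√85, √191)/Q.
[Q(γ) : Q] = 4 (equivalently, Q(γ) = Q(√85, √191))

Obviously Q(γ) ⊆ Q(√85, √191), and [Q(√85, √191):Q] = 4 (since 85, 191 are distinct squarefree integers > 1 with 16235 not a perfect square). To show equality we compute the minimal polynomial of γ. From γ = √85 + √191: γ^2 = 85 + 2√(16235) + 191 = 276 + 2√(16235), so γ^2 - 276 = 2√(16235); squaring, (γ^2 - 276)^2 = 4·16235, i.e. γ^4 - 552γ^2 + 76176 - 64940 = 0, i.e. γ^4 - 552γ^2 + 11236 = 0. So γ is a root of x^4 - 552x^2 + 11236. This polynomial is irreducible over Q: it has no rational root (each ±√85 ± √191 is irrational), and any factorization into two quadratics over Q would force √(16235) ∈ Q (pairing opposite roots) or √85, √191 ∈ Q (other pairings), all impossible. Hence [Q(γ):Q] = 4 = [Q(√85, √191):Q], so Q(γ) = Q(√85, √191).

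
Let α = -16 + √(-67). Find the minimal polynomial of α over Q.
m_α(x) = x^2 + 32x + 323

From α + 16 = √(-67), squaring gives (α + 16)^2 = -67, i.e. α^2 + 32α + 256 = -67, so α^2 + 32α + 323 = 0. The discriminant of x^2 + 32x + 323 is (32)^2 - 4·(323) = 1024 - 1292 = -268, and 4·(-67) is not a perfect square in Q since -67 is squarefree and ≠ 1. Hence x^2 + 32x + 323 is irreducible over Q and is the minimal polynomial of α.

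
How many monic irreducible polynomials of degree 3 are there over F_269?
There are 6488280 monic irreducible polynomials of degree 3 over F_269

Each element of F_{269^3} that lies in no proper subfield is a root of exactly one monic irreducible of degree 3 over F_269, and each such polynomial has 3 distinct roots in F_{269^3}. By Möbius inversion the count is N_269(3) = (1/3) Σ_{d|3} μ(3/d) · 269^d = (1/3)(μ(3)·269^1 + μ(1)·269^3) = 19464840/3 = 6488280.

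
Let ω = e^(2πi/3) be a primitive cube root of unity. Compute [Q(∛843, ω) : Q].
[Q(∛843, ω) : Q] = 6

[Q(∛843):Q] = 3 (min poly x^3 - 843, irreducible since 843 is not a perfect cube). [Q(ω):Q] = 2 (min poly x^2 + x + 1). Since Q(∛843) ⊂ R and ω ∉ R, we have ω ∉ Q(∛843), so x^2 + x + 1 remains irreducible over Q(∛843) and [Q(∛843, ω) : Q(∛843)] = 2. By the tower law, [Q(∛843, ω) : Q] = 3 · 2 = 6. (In fact Q(∛843, ω) is the splitting field of x^3 - 843 over Q.)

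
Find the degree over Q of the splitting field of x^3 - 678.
[K : Q] = 6

The roots of x^3 - 678 are ∛678, ω∛678, ω^2∛678 where ω = e^(2πi/3) is a primitive cube root of unity, so K = Q(∛678, ω). Now [Q(∛678):Q] = 3 (since 678 is not a perfect cube, x^3 - 678 is irreducible) and [Q(ω):Q] = 2. Both 2 and 3 divide [K:Q], and [K:Q] ≤ 3·2 = 6, so [K:Q] = 6. (Equivalently: Q(∛678) ⊂ R but ω ∉ R, so [K : Q(∛678)] = 2.)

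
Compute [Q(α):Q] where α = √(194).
[Q(α):Q] = 2

[Q(α):Q] equals the degree of the minimal polynomial of α. Here α^2 = 194 and x^2 - 194 is irreducible (d = 194 is squarefree, ≠ 1, hence not a square), so deg(m_α) = 2. Thus [Q(α):Q] = 2.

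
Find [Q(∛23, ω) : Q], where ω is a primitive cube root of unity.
[Q(∛23, ω) : Q] = 6

[Q(∛23):Q] = 3 (min poly x^3 - 23, irreducible since 23 is not a perfect cube). [Q(ω):Q] = 2 (min poly x^2 + x + 1). Since Q(∛23) ⊂ R and ω ∉ R, we have ω ∉ Q(∛23), so x^2 + x + 1 remains irreducible over Q(∛23) and [Q(∛23, ω) : Q(∛23)] = 2. By the tower law, [Q(∛23, ω) : Q] = 3 · 2 = 6. (In fact Q(∛23, ω) is the splitting field of x^3 - 23 over Q.)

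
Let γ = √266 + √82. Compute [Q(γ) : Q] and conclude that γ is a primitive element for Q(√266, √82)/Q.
[Q(γ) : Q] = 4 (equivalently, Q(γ) = Q(√266, √82))

Obviously Q(γ) ⊆ Q(√266, √82), and [Q(√266, √82):Q] = 4 (since 266, 82 are distinct squarefree integers > 1 with 21812 not a perfect square). To show equality we compute the minimal polynomial of γ. From γ = √266 + √82: γ^2 = 266 + 2√(21812) + 82 = 348 + 2√(21812), so γ^2 - 348 = 2√(21812); squaring, (γ^2 - 348)^2 = 4·21812, i.e. γ^4 - 696γ^2 + 121104 - 87248 = 0, i.e. γ^4 - 696γ^2 + 33856 = 0. So γ is a root of x^4 - 696x^2 + 33856. This polynomial is irreducible over Q: it has no rational root (each ±√266 ± √82 is irrational), and any factorization into two quadratics over Q would force √(21812) ∈ Q (pairing opposite roots) or √266, √82 ∈ Q (other pairings), all impossible. Hence [Q(γ):Q] = 4 = [Q(√266, √82):Q], so Q(γ) = Q(√266, √82).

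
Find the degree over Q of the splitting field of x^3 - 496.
[K : Q] = 6

The roots of x^3 - 496 are ∛496, ω∛496, ω^2∛496 where ω = e^(2πi/3) is a primitive cube root of unity, so K = Q(∛496, ω). Now [Q(∛496):Q] = 3 (since 496 is not a perfect cube, x^3 - 496 is irreducible) and [Q(ω):Q] = 2. Both 2 and 3 divide [K:Q], and [K:Q] ≤ 3·2 = 6, so [K:Q] = 6. (Equivalently: Q(∛496) ⊂ R but ω ∉ R, so [K : Q(∛496)] = 2.)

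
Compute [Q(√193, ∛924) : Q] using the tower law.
[Q(√193, ∛924) : Q] = 6

Let L = Q(√193, ∛924). Since Q(√193) ⊂ L and [Q(√193):Q] = 2, the tower law gives 2 | [L:Q]. Likewise Q(∛924) ⊂ L with [Q(∛924):Q] = 3 (because 924 is not a perfect cube), so 3 | [L:Q]. As gcd(2,3) = 1, [L:Q] is divisible by 6. Conversely L is generated over Q by √193 and ∛924, so [L:Q] ≤ 2·3 = 6. Therefore [Q(√193, ∛924) : Q] = 6.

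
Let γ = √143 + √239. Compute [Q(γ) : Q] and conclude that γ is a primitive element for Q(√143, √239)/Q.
[Q(γ) : Q] = 4 (equivalently, Q(γ) = Q(√143, √239))

Obviously Q(γ) ⊆ Q(√143, √239), and [Q(√143, √239):Q] = 4 (since 143, 239 are distinct squarefree integers > 1 with 34177 not a perfect square). To show equality we compute the minimal polynomial of γ. From γ = √143 + √239: γ^2 = 143 + 2√(34177) + 239 = 382 + 2√(34177), so γ^2 - 382 = 2√(34177); squaring, (γ^2 - 382)^2 = 4·34177, i.e. γ^4 - 764γ^2 + 145924 - 136708 = 0, i.e. γ^4 - 764γ^2 + 9216 = 0. So γ is a root of x^4 - 764x^2 + 9216. This polynomial is irreducible over Q: it has no rational root (each ±√143 ± √239 is irrational), and any factorization into two quadratics over Q would force √(34177) ∈ Q (pairing opposite roots) or √143, √239 ∈ Q (other pairings), all impossible. Hence [Q(γ):Q] = 4 = [Q(√143, √239):Q], so Q(γ) = Q(√143, √239).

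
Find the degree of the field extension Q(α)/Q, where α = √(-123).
[Q(α):Q] = 2

[Q(α):Q] equals the degree of the minimal polynomial of α. Here α^2 = -123 and x^2 + 123 is irreducible (d = -123 is squarefree, ≠ 1, hence not a square), so deg(m_α) = 2. Thus [Q(α):Q] = 2.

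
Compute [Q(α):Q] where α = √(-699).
[Q(α):Q] = 2

[Q(α):Q] equals the degree of the minimal polynomial of α. Here α^2 = -699 and x^2 + 699 is irreducible (d = -699 is squarefree, ≠ 1, hence not a square), so deg(m_α) = 2. Thus [Q(α):Q] = 2.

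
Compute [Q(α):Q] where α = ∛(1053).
[Q(α):Q] = 3

The minimal polynomial of α is x^3 - 1053, irreducible over Q since 1053 is not a perfect cube (so x^3 - 1053 has no rational root). Hence [Q(α):Q] = deg(m_α) = 3.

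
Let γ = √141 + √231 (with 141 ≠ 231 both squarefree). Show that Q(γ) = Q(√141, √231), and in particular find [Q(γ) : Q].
[Q(γ) : Q] = 4 (equivalently, Q(γ) = Q(√141, √231))

Obviously Q(γ) ⊆ Q(√141, √231), and [Q(√141, √231):Q] = 4 (since 141, 231 are distinct squarefree integers > 1 with 32571 not a perfect square). To show equality we compute the minimal polynomial of γ. From γ = √141 + √231: γ^2 = 141 + 2√(32571) + 231 = 372 + 2√(32571), so γ^2 - 372 = 2√(32571); squaring, (γ^2 - 372)^2 = 4·32571, i.e. γ^4 - 744γ^2 + 138384 - 130284 = 0, i.e. γ^4 - 744γ^2 + 8100 = 0. So γ is a root of x^4 - 744x^2 + 8100. This polynomial is irreducible over Q: it has no rational root (each ±√141 ± √231 is irrational), and any factorization into two quadratics over Q would force √(32571) ∈ Q (pairing opposite roots) or √141, √231 ∈ Q (other pairings), all impossible. Hence [Q(γ):Q] = 4 = [Q(√141, √231):Q], so Q(γ) = Q(√141, √231).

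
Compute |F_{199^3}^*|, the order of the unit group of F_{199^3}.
|F_{199^3}^*| = 7880598

F_{199^3} has 199^3 = 7880599 elements; its multiplicative group consists of all nonzero elements, so |F_{199^3}^*| = 7880599 - 1 = 7880598. (It is cyclic since any finite subgroup of the multiplicative group of a field is cyclic.)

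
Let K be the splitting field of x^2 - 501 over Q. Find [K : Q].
[K : Q] = 2

f(x) = x^2 - 501 factors as (x - √501)(x + √501). The splitting field is K = Q(√501). Since 501 is squarefree and > 1, it is not a perfect square, so x^2 - 501 is irreducible over Q and [Q(√501) : Q] = 2. Hence [K : Q] = 2.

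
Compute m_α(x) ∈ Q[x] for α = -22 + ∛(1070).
m_α(x) = x^3 + 66x^2 + 1452x + 9578

Set β = α + 22 = ∛(1070), so β^3 = 1070. Then (α + 22)^3 - 1070 = 0, i.e. α is a root of g(x) = (x + 22)^3 - 1070 = x^3 + 66x^2 + 1452x + 9578. Since g(x) = h(x + 22) where h(x) = x^3 - 1070, and h is irreducible over Q (because 1070 is not a perfect cube, so h has no rational root, and a monic cubic with no rational root is irreducible), g is also irreducible (irreducibility is preserved under the substitution x → x + 22). Hence m_α(x) = x^3 + 66x^2 + 1452x + 9578.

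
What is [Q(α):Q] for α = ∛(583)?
[Q(α):Q] = 3

The minimal polynomial of α is x^3 - 583, irreducible over Q since 583 is not a perfect cube (so x^3 - 583 has no rational root). Hence [Q(α):Q] = deg(m_α) = 3.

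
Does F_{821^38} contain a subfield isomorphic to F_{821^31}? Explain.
No: F_{821^31} is not a subfield of F_{821^38}

F_{p^m} embeds in F_{p^n} iff m | n. Here 31 ∤ 38 (since 38 = 1·31 + 7 with remainder 7 ≠ 0), so F_{821^31} is not a subfield of F_{821^38}. Equivalently: if it were, the tower law would give 31 = [F_{821^31}:F_821] dividing [F_{821^38}:F_821] = 38, contradiction.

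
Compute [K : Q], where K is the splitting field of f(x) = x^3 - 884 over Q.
[K : Q] = 6

The roots of x^3 - 884 are ∛884, ω∛884, ω^2∛884 where ω = e^(2πi/3) is a primitive cube root of unity, so K = Q(∛884, ω). Now [Q(∛884):Q] = 3 (since 884 is not a perfect cube, x^3 - 884 is irreducible) and [Q(ω):Q] = 2. Both 2 and 3 divide [K:Q], and [K:Q] ≤ 3·2 = 6, so [K:Q] = 6. (Equivalently: Q(∛884) ⊂ R but ω ∉ R, so [K : Q(∛884)] = 2.)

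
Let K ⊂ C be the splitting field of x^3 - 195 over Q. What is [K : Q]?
[K : Q] = 6

The roots of x^3 - 195 are ∛195, ω∛195, ω^2∛195 where ω = e^(2πi/3) is a primitive cube root of unity, so K = Q(∛195, ω). Now [Q(∛195):Q] = 3 (since 195 is not a perfect cube, x^3 - 195 is irreducible) and [Q(ω):Q] = 2. Both 2 and 3 divide [K:Q], and [K:Q] ≤ 3·2 = 6, so [K:Q] = 6. (Equivalently: Q(∛195) ⊂ R but ω ∉ R, so [K : Q(∛195)] = 2.)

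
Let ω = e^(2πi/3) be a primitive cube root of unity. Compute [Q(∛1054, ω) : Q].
[Q(∛1054, ω) : Q] = 6

[Q(∛1054):Q] = 3 (min poly x^3 - 1054, irreducible since 1054 is not a perfect cube). [Q(ω):Q] = 2 (min poly x^2 + x + 1). Since Q(∛1054) ⊂ R and ω ∉ R, we have ω ∉ Q(∛1054), so x^2 + x + 1 remains irreducible over Q(∛1054) and [Q(∛1054, ω) : Q(∛1054)] = 2. By the tower law, [Q(∛1054, ω) : Q] = 3 · 2 = 6. (In fact Q(∛1054, ω) is the splitting field of x^3 - 1054 over Q.)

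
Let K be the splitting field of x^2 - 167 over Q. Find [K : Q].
[K : Q] = 2

f(x) = x^2 - 167 factors as (x - √167)(x + √167). The splitting field is K = Q(√167). Since 167 is squarefree and > 1, it is not a perfect square, so x^2 - 167 is irreducible over Q and [Q(√167) : Q] = 2. Hence [K : Q] = 2.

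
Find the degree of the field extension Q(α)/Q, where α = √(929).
[Q(α):Q] = 2

[Q(α):Q] equals the degree of the minimal polynomial of α. Here α^2 = 929 and x^2 - 929 is irreducible (d = 929 is squarefree, ≠ 1, hence not a square), so deg(m_α) = 2. Thus [Q(α):Q] = 2.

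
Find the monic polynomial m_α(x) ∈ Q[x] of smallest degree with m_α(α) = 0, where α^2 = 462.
m_α(x) = x^2 - 462

α satisfies α^2 - 462 = 0, so x^2 - 462 annihilates α. Since d = 462 is squarefree and ≠ 1, it is not a perfect square in Q, so x^2 - 462 has no rational root and is therefore irreducible over Q (a degree-2 polynomial over a field is irreducible iff it has no root). Hence m_α(x) = x^2 - 462.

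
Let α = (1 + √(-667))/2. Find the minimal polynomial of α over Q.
m_α(x) = x^2 - x + 167

From 2α - 1 = √(-667), squaring gives (2α - 1)^2 = -667, i.e. 4α^2 - 4α + 1 = -667, so α^2 - α + (1 + 667)/4 = 0. Since -667 ≡ 1 (mod 4), (1 + 667)/4 = 167 ∈ Z. The polynomial x^2 - x + 167 has discriminant 1 - 4·(167) = -667, which is not a perfect square in Q (d = -667 is squarefree and ≠ 1), so x^2 - x + 167 is irreducible over Q. It is the minimal polynomial of α.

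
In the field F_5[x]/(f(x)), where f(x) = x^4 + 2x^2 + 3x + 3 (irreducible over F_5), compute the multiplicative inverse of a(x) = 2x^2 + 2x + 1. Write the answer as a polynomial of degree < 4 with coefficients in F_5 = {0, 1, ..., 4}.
a(x)^(-1) ≡ 2x^3 + 4x^2 + 4x + 2 (mod f(x))

Since f is irreducible over F_5, F_5[x]/(f) is a field and a(x) ≠ 0 has an inverse. Apply the extended Euclidean algorithm to f(x) and a(x) in F_5[x]: f(x) = (3x^2 + 2x)·a(x) + (x + 3);  a(x) = (2x + 1)·(x + 3) + (3). The last nonzero remainder is the constant 3 = gcd(f, a) in F_5. Back-substituting through the division chain expresses 3 = s(x)·a(x) + t(x)·f(x) with s(x) ≡ x^3 + 2x^2 + 2x + 1 (mod f), so (x^3 + 2x^2 + 2x + 1)·a(x) ≡ 3 (mod f). Multiplying by 3^(-1) ≡ 2 in F_5 gives a(x)^(-1) ≡ 2·(x^3 + 2x^2 + 2x + 1) ≡ 2x^3 + 4x^2 + 4x + 2 (mod f). Check: (2x^2 + 2x + 1)·(2x^3 + 4x^2 + 4x + 2) = 4x^5 + 2x^4 + 3x^3 + x^2 + 3x + 2 ≡ 1 (mod x^4 + 2x^2 + 3x + 3).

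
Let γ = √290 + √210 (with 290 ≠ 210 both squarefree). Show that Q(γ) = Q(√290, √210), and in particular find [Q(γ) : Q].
[Q(γ) : Q] = 4 (equivalently, Q(γ) = Q(√290, √210))

Obviously Q(γ) ⊆ Q(√290, √210), and [Q(√290, √210):Q] = 4 (since 290, 210 are distinct squarefree integers > 1 with 60900 not a perfect square). To show equality we compute the minimal polynomial of γ. From γ = √290 + √210: γ^2 = 290 + 2√(60900) + 210 = 500 + 2√(60900), so γ^2 - 500 = 2√(60900); squaring, (γ^2 - 500)^2 = 4·60900, i.e. γ^4 - 1000γ^2 + 250000 - 243600 = 0, i.e. γ^4 - 1000γ^2 + 6400 = 0. So γ is a root of x^4 - 1000x^2 + 6400. This polynomial is irreducible over Q: it has no rational root (each ±√290 ± √210 is irrational), and any factorization into two quadratics over Q would force √(60900) ∈ Q (pairing opposite roots) or √290, √210 ∈ Q (other pairings), all impossible. Hence [Q(γ):Q] = 4 = [Q(√290, √210):Q], so Q(γ) = Q(√290, √210).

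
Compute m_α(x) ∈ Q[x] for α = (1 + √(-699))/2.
m_α(x) = x^2 - x + 175

From 2α - 1 = √(-699), squaring gives (2α - 1)^2 = -699, i.e. 4α^2 - 4α + 1 = -699, so α^2 - α + (1 + 699)/4 = 0. Since -699 ≡ 1 (mod 4), (1 + 699)/4 = 175 ∈ Z. The polynomial x^2 - x + 175 has discriminant 1 - 4·(175) = -699, which is not a perfect square in Q (d = -699 is squarefree and ≠ 1), so x^2 - x + 175 is irreducible over Q. It is the minimal polynomial of α.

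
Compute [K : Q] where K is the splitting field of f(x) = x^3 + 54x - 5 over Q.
[K : Q] = 6

By the rational root test, any rational root of the monic integer polynomial f(x) = x^3 + 54x - 5 must be an integer dividing the constant term -5, i.e. one of ±{1, 5}. Evaluating: f(1) = 50, f(-1) = -60, f(5) = 390, f(-5) = -400; none is 0, so f has no rational root and is therefore irreducible over Q (a cubic with no linear factor over a field is irreducible). For an irreducible cubic, the Galois group is A_3 or S_3 according as the discriminant disc(f) = -4a^3 - 27b^2 = -4·(54)^3 - 27·(-5)^2 = -630531 is or is not a square in Q. Here disc(f) = -630531 is not a perfect square in Q, so the Galois group of f over Q is not contained in A_3 and must be all of S_3. The splitting field has degree |S_3| = 6 over Q, so [K : Q] = 6.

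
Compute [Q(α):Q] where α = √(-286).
[Q(α):Q] = 2

[Q(α):Q] equals the degree of the minimal polynomial of α. Here α^2 = -286 and x^2 + 286 is irreducible (d = -286 is squarefree, ≠ 1, hence not a square), so deg(m_α) = 2. Thus [Q(α):Q] = 2.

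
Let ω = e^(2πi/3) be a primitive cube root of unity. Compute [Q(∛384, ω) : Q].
[Q(∛384, ω) : Q] = 6

[Q(∛384):Q] = 3 (min poly x^3 - 384, irreducible since 384 is not a perfect cube). [Q(ω):Q] = 2 (min poly x^2 + x + 1). Since Q(∛384) ⊂ R and ω ∉ R, we have ω ∉ Q(∛384), so x^2 + x + 1 remains irreducible over Q(∛384) and [Q(∛384, ω) : Q(∛384)] = 2. By the tower law, [Q(∛384, ω) : Q] = 3 · 2 = 6. (In fact Q(∛384, ω) is the splitting field of x^3 - 384 over Q.)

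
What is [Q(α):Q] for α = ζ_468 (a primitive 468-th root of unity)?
[Q(α):Q] = 144

The minimal polynomial of ζ_468 over Q is the 468-th cyclotomic polynomial Φ_468(x), which is irreducible over Q and has degree φ(468) = 144. Hence [Q(α):Q] = φ(468) = 144.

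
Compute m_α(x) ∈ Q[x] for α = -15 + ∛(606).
m_α(x) = x^3 + 45x^2 + 675x + 2769

Set β = α + 15 = ∛(606), so β^3 = 606. Then (α + 15)^3 - 606 = 0, i.e. α is a root of g(x) = (x + 15)^3 - 606 = x^3 + 45x^2 + 675x + 2769. Since g(x) = h(x + 15) where h(x) = x^3 - 606, and h is irreducible over Q (because 606 is not a perfect cube, so h has no rational root, and a monic cubic with no rational root is irreducible), g is also irreducible (irreducibility is preserved under the substitution x → x + 15). Hence m_α(x) = x^3 + 45x^2 + 675x + 2769.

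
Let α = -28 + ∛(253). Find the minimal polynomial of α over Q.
m_α(x) = x^3 + 84x^2 + 2352x + 21699

Set β = α + 28 = ∛(253), so β^3 = 253. Then (α + 28)^3 - 253 = 0, i.e. α is a root of g(x) = (x + 28)^3 - 253 = x^3 + 84x^2 + 2352x + 21699. Since g(x) = h(x + 28) where h(x) = x^3 - 253, and h is irreducible over Q (because 253 is not a perfect cube, so h has no rational root, and a monic cubic with no rational root is irreducible), g is also irreducible (irreducibility is preserved under the substitution x → x + 28). Hence m_α(x) = x^3 + 84x^2 + 2352x + 21699.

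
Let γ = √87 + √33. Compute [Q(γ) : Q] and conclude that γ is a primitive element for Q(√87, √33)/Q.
[Q(γ) : Q] = 4 (equivalently, Q(γ) = Q(√87, √33))

Obviously Q(γ) ⊆ Q(√87, √33), and [Q(√87, √33):Q] = 4 (since 87, 33 are distinct squarefree integers > 1 with 2871 not a perfect square). To show equality we compute the minimal polynomial of γ. From γ = √87 + √33: γ^2 = 87 + 2√(2871) + 33 = 120 + 2√(2871), so γ^2 - 120 = 2√(2871); squaring, (γ^2 - 120)^2 = 4·2871, i.e. γ^4 - 240γ^2 + 14400 - 11484 = 0, i.e. γ^4 - 240γ^2 + 2916 = 0. So γ is a root of x^4 - 240x^2 + 2916. This polynomial is irreducible over Q: it has no rational root (each ±√87 ± √33 is irrational), and any factorization into two quadratics over Q would force √(2871) ∈ Q (pairing opposite roots) or √87, √33 ∈ Q (other pairings), all impossible. Hence [Q(γ):Q] = 4 = [Q(√87, √33):Q], so Q(γ) = Q(√87, √33).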